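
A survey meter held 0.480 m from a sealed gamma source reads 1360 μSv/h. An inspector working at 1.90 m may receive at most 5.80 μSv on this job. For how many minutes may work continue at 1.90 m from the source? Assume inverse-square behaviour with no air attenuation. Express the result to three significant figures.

By the inverse-square law, rate at 1.90 m:
1360 × (0.480/1.90)² = 1360 × 0.06382 = 86.80 μSv/h.
Stay time = 5.80 μSv ÷ 86.80 μSv/h = 0.06682 h = 4.009 min.

4.01 min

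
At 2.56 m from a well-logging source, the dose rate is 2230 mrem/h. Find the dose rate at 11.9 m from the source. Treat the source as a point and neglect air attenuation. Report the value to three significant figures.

Since intensity falls as 1/r², the rate at 11.9 m is
(2.56/11.9)² = 0.04628, so 2230 × 0.04628 = 103.2 mrem/h.

103 mrem/h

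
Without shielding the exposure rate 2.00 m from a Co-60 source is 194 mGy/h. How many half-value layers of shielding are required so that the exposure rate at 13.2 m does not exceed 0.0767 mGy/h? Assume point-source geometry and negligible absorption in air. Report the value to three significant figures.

5.86 half-value layers

At 13.2 m, distance alone gives (2.00/13.2)² = 0.02296, so 194 × 0.02296 = 4.454 mGy/h.
Further attenuation needed: 4.454/0.0767 = 58.07.
n = log₂(58.07) = 5.860 half-value layers.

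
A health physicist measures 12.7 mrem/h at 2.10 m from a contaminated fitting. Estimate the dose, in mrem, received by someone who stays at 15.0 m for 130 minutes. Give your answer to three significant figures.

Intensity scales as (d₁/d₂)², so rate at 15.0 m:
(2.10/15.0)² = 0.01960, so 12.7 × 0.01960 = 0.2489 mrem/h.
Dose = rate × time = 0.2489 mrem/h × 2.167 h = 0.5394 mrem.

0.539 mrem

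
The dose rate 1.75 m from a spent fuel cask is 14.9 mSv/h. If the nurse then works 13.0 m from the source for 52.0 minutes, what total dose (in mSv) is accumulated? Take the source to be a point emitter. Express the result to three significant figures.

By the inverse-square law, rate at 13.0 m:
14.9 × (1.75/13.0)² = 14.9 × 0.01812 = 0.2700 mSv/h.
Dose = rate × time = 0.2700 mSv/h × 0.8667 h = 0.2340 mSv.

0.234 mSv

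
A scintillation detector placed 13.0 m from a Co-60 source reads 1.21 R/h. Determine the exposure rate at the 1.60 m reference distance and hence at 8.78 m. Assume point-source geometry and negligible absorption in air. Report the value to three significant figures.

79.9 R/h; 2.65 R/h

Applying the 1/r² law,
At 1.60 m: (13.0/1.60)² = 66.02, so 1.21 × 66.02 = 79.88 R/h
At 8.78 m: 79.88 × (1.60/8.78)² = 79.88 × 0.03321 = 2.653 R/h.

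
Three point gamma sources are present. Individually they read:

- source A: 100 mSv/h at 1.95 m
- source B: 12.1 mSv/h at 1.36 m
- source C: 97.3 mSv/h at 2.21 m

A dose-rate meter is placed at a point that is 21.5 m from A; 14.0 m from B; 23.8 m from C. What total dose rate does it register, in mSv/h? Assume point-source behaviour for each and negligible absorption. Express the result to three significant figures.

1.78 mSv/h

Each source contributes Iᵢ·(dᵢ/rᵢ)²; contributions add.
A: 100 × (1.95/21.5)² = 0.8226 mSv/h
B: 12.1 × (1.36/14.0)² = 0.1142 mSv/h
C: 97.3 × (2.21/23.8)² = 0.8390 mSv/h
Total = 0.8226 + 0.1142 + 0.8390 = 1.776 mSv/h.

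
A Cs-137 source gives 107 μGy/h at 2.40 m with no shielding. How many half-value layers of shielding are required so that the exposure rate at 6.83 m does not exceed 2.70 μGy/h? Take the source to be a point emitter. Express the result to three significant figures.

At 6.83 m, distance alone gives (2.40/6.83)² = 0.1235, so 107 × 0.1235 = 13.21 μGy/h.
Further attenuation needed: 13.21/2.70 = 4.893.
n = log₂(4.893) = 2.291 half-value layers.

2.29 half-value layers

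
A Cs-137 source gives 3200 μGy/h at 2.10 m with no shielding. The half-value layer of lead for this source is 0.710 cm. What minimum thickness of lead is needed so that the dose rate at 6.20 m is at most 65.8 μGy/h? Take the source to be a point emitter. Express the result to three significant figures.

1.76 cm

At 6.20 m, distance alone gives (2.10/6.20)² = 0.1147, so 3200 × 0.1147 = 367.0 μGy/h.
Further attenuation needed: 367.0/65.8 = 5.578.
n = log₂(5.578) = 2.480 half-value layers.
Thickness = 2.480 × 0.710 cm = 1.761 cm.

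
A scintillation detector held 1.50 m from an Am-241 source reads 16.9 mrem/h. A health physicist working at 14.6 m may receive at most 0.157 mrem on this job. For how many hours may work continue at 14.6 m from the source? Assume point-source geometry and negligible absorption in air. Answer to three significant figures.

0.880 h

Applying the 1/r² law, rate at 14.6 m:
16.9 × (1.50/14.6)² = 16.9 × 0.01056 = 0.1785 mrem/h.
Stay time = 0.157 mrem ÷ 0.1785 mrem/h = 0.8796 h.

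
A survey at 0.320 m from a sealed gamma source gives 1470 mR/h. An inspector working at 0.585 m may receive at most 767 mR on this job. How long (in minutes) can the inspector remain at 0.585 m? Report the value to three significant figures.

Since intensity falls as 1/r², rate at 0.585 m:
(0.320/0.585)² = 0.2992, so 1470 × 0.2992 = 439.8 mR/h.
Stay time = 767 mR ÷ 439.8 mR/h = 1.744 h = 104.6 min.

105 min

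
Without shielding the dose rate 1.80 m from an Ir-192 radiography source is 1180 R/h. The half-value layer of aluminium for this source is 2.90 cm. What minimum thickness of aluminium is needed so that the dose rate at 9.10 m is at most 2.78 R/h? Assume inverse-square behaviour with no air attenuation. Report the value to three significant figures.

At 9.10 m, distance alone gives (1.80/9.10)² = 0.03913, so 1180 × 0.03913 = 46.17 R/h.
Further attenuation needed: 46.17/2.78 = 16.61.
n = log₂(16.61) = 4.054 half-value layers.
Thickness = 4.054 × 2.90 cm = 11.76 cm.

11.8 cm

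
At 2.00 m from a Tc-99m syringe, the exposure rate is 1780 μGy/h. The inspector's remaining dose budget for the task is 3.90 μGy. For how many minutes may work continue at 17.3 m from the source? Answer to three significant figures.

Intensity scales as (d₁/d₂)², so rate at 17.3 m:
1780 × (2.00/17.3)² = 1780 × 0.01336 = 23.78 μGy/h.
Stay time = 3.90 μGy ÷ 23.78 μGy/h = 0.1640 h = 9.840 min.

9.84 min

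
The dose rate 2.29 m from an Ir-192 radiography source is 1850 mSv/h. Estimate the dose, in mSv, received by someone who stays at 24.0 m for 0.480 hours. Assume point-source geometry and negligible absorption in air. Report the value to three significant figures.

By the inverse-square law, rate at 24.0 m:
1850 × (2.29/24.0)² = 1850 × 0.009104 = 16.84 mSv/h.
Dose = rate × time = 16.84 mSv/h × 0.4800 h = 8.083 mSv.

8.08 mSv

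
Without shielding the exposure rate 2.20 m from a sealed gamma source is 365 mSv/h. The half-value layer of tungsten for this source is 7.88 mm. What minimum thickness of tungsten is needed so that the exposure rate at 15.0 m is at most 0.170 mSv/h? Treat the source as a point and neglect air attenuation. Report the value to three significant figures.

43.6 mm

At 15.0 m, distance alone gives (2.20/15.0)² = 0.02151, so 365 × 0.02151 = 7.851 mSv/h.
Further attenuation needed: 7.851/0.170 = 46.18.
n = log₂(46.18) = 5.529 half-value layers.
Thickness = 5.529 × 7.88 mm = 43.57 mm.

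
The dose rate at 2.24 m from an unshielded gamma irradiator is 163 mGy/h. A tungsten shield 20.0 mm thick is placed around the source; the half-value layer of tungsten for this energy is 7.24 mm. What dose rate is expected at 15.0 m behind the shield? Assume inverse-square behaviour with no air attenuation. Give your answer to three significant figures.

0.536 mGy/h

Distance alone: (2.24/15.0)² = 0.02230, so 163 × 0.02230 = 3.635 mGy/h.
Shield: 20.0/7.24 = 2.762 half-value layers → attenuation 2^(−2.762) = 0.1474.
Combined: 3.635 × 0.1474 = 0.5358 mGy/h.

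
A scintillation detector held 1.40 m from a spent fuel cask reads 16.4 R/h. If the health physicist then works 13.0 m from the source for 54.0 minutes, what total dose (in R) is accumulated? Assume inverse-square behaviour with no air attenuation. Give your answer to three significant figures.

Using I₁d₁² = I₂d₂², rate at 13.0 m:
(1.40/13.0)² = 0.01160, so 16.4 × 0.01160 = 0.1902 R/h.
Dose = rate × time = 0.1902 R/h × 0.9000 h = 0.1712 R.

0.171 R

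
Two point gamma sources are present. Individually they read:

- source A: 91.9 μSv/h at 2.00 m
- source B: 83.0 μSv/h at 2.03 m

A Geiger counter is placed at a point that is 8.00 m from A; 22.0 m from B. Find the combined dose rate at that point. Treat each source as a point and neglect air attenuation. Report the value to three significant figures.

Each source contributes Iᵢ·(dᵢ/rᵢ)²; contributions add.
A: 91.9 × (2.00/8.00)² = 5.744 μSv/h
B: 83.0 × (2.03/22.0)² = 0.7067 μSv/h
Total = 5.744 + 0.7067 = 6.451 μSv/h.

6.45 μSv/h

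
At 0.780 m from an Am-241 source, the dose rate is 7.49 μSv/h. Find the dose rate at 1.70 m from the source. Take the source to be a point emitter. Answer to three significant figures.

1.58 μSv/h

Using I₁d₁² = I₂d₂², the rate at 1.70 m is
7.49 × (0.780/1.70)² = 7.49 × 0.2105 = 1.577 μSv/h.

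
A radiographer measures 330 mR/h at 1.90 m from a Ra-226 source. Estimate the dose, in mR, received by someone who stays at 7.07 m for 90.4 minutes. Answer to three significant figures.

Since intensity falls as 1/r², rate at 7.07 m:
(1.90/7.07)² = 0.07222, so 330 × 0.07222 = 23.83 mR/h.
Dose = rate × time = 23.83 mR/h × 1.507 h = 35.91 mR.

35.9 mR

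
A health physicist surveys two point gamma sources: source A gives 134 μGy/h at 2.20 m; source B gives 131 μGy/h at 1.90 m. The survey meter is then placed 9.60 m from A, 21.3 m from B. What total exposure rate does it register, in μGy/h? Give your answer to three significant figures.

Each source contributes Iᵢ·(dᵢ/rᵢ)²; contributions add.
A: 134 × (2.20/9.60)² = 7.037 μGy/h
B: 131 × (1.90/21.3)² = 1.042 μGy/h
Total = 7.037 + 1.042 = 8.079 μGy/h.

8.08 μGy/h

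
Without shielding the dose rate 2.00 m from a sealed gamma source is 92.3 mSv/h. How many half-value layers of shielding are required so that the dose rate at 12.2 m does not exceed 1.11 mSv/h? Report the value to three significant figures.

1.16 half-value layers

At 12.2 m, distance alone gives 92.3 × (2.00/12.2)² = 92.3 × 0.02687 = 2.480 mSv/h.
Further attenuation needed: 2.480/1.11 = 2.234.
n = log₂(2.234) = 1.160 half-value layers.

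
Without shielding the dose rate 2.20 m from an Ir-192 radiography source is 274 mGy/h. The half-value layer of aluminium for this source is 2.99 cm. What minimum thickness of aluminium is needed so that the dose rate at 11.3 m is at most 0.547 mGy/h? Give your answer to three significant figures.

At 11.3 m, distance alone gives (2.20/11.3)² = 0.03790, so 274 × 0.03790 = 10.38 mGy/h.
Further attenuation needed: 10.38/0.547 = 18.98.
n = log₂(18.98) = 4.246 half-value layers.
Thickness = 4.246 × 2.99 cm = 12.70 cm.

12.7 cm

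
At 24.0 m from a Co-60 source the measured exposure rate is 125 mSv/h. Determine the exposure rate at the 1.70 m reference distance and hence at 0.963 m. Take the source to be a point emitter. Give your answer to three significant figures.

By the inverse-square law,
At 1.70 m: 125 × (24.0/1.70)² = 125 × 199.3 = 24910 mSv/h
At 0.963 m: 24910 × (1.70/0.963)² = 24910 × 3.116 = 77620 mSv/h.

24900 mSv/h; 77600 mSv/h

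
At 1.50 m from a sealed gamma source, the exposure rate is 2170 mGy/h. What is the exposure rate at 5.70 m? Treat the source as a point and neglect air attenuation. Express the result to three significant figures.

Using I₁d₁² = I₂d₂², the rate at 5.70 m is
2170 × (1.50/5.70)² = 2170 × 0.06925 = 150.3 mGy/h.

150 mGy/h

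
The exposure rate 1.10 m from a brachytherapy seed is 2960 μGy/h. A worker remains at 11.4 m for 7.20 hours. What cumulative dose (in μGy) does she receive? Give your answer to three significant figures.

Applying the 1/r² law, rate at 11.4 m:
(1.10/11.4)² = 0.009311, so 2960 × 0.009311 = 27.56 μGy/h.
Dose = rate × time = 27.56 μGy/h × 7.200 h = 198.4 μGy.

198 μGy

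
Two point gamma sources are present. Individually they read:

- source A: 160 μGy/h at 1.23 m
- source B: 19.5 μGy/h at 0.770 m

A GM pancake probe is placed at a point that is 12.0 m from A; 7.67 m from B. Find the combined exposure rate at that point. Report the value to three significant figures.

1.88 μGy/h

Each source contributes Iᵢ·(dᵢ/rᵢ)²; contributions add.
A: 160 × (1.23/12.0)² = 1.681 μGy/h
B: 19.5 × (0.770/7.67)² = 0.1965 μGy/h
Total = 1.681 + 0.1965 = 1.877 μGy/h.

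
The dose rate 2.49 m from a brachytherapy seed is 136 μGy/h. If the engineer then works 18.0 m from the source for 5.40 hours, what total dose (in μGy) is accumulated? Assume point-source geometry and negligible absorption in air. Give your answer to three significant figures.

14.1 μGy

Since intensity falls as 1/r², rate at 18.0 m:
(2.49/18.0)² = 0.01914, so 136 × 0.01914 = 2.603 μGy/h.
Dose = rate × time = 2.603 μGy/h × 5.400 h = 14.06 μGy.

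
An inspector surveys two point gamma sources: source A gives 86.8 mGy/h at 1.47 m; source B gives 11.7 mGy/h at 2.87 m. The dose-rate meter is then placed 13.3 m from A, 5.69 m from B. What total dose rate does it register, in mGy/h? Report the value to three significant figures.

4.04 mGy/h

Each source contributes Iᵢ·(dᵢ/rᵢ)²; contributions add.
A: 86.8 × (1.47/13.3)² = 1.060 mGy/h
B: 11.7 × (2.87/5.69)² = 2.977 mGy/h
Total = 1.060 + 2.977 = 4.037 mGy/h.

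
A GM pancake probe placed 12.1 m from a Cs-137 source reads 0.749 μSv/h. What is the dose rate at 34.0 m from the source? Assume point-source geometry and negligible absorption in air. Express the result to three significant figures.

Using I₁d₁² = I₂d₂², scaling from 12.1 m to 34.0 m:
(12.1/34.0)² = 0.1267, so 0.749 × 0.1267 = 0.09490 μSv/h.

0.0949 μSv/h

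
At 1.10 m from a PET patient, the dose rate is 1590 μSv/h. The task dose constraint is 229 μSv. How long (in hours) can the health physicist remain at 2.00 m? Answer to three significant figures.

0.476 h

By the inverse-square law, rate at 2.00 m:
(1.10/2.00)² = 0.3025, so 1590 × 0.3025 = 481.0 μSv/h.
Stay time = 229 μSv ÷ 481.0 μSv/h = 0.4761 h.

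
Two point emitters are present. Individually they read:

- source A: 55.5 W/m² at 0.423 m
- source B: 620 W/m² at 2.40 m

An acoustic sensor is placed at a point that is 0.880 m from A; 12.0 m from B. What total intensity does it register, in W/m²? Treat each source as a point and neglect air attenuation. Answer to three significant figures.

Each source contributes Iᵢ·(dᵢ/rᵢ)²; contributions add.
A: 55.5 × (0.423/0.880)² = 12.82 W/m²
B: 620 × (2.40/12.0)² = 24.80 W/m²
Total = 12.82 + 24.80 = 37.62 W/m².

37.6 W/m²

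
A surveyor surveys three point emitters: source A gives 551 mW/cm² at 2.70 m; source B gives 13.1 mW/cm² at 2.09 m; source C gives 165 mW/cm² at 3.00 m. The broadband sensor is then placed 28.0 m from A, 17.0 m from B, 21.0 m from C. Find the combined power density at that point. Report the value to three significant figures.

Each source contributes Iᵢ·(dᵢ/rᵢ)²; contributions add.
A: 551 × (2.70/28.0)² = 5.123 mW/cm²
B: 13.1 × (2.09/17.0)² = 0.1980 mW/cm²
C: 165 × (3.00/21.0)² = 3.367 mW/cm²
Total = 5.123 + 0.1980 + 3.367 = 8.688 mW/cm².

8.69 mW/cm²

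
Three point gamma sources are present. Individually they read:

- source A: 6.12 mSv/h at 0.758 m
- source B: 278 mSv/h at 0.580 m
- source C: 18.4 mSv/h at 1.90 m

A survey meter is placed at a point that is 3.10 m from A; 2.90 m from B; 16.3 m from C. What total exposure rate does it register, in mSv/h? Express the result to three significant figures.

By superposition, sum each source's inverse-square contribution:
A: 6.12 × (0.758/3.10)² = 0.3659 mSv/h
B: 278 × (0.580/2.90)² = 11.12 mSv/h
C: 18.4 × (1.90/16.3)² = 0.2500 mSv/h
Total = 0.3659 + 11.12 + 0.2500 = 11.74 mSv/h.

11.7 mSv/h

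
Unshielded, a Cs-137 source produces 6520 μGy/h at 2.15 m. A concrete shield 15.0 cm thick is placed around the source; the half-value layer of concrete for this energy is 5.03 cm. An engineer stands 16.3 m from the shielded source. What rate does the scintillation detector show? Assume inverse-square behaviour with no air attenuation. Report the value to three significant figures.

Distance alone: 6520 × (2.15/16.3)² = 6520 × 0.01740 = 113.4 μGy/h.
Shield: 15.0/5.03 = 2.982 half-value layers → attenuation 2^(−2.982) = 0.1266.
Combined: 113.4 × 0.1266 = 14.36 μGy/h.

14.4 μGy/h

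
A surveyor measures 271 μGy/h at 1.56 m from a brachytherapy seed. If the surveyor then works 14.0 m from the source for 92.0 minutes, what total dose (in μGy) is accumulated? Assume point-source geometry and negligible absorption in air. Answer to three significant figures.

5.16 μGy

Intensity scales as (d₁/d₂)², so rate at 14.0 m:
271 × (1.56/14.0)² = 271 × 0.01242 = 3.366 μGy/h.
Dose = rate × time = 3.366 μGy/h × 1.533 h = 5.160 μGy.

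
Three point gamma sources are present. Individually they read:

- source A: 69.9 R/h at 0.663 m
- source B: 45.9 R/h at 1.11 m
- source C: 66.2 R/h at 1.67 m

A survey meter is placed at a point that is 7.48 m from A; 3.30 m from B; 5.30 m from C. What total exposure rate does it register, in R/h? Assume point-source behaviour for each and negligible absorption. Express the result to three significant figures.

Each source contributes Iᵢ·(dᵢ/rᵢ)²; contributions add.
A: 69.9 × (0.663/7.48)² = 0.5492 R/h
B: 45.9 × (1.11/3.30)² = 5.193 R/h
C: 66.2 × (1.67/5.30)² = 6.573 R/h
Total = 0.5492 + 5.193 + 6.573 = 12.32 R/h.

12.3 R/h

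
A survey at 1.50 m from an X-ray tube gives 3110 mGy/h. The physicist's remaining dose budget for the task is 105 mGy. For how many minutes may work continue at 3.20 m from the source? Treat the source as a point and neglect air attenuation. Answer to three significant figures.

By the inverse-square law, rate at 3.20 m:
(1.50/3.20)² = 0.2197, so 3110 × 0.2197 = 683.3 mGy/h.
Stay time = 105 mGy ÷ 683.3 mGy/h = 0.1537 h = 9.222 min.

9.22 min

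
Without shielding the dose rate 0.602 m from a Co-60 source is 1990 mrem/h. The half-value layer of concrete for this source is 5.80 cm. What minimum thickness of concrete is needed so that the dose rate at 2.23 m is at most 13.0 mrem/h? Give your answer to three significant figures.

20.2 cm

At 2.23 m, distance alone gives (0.602/2.23)² = 0.07288, so 1990 × 0.07288 = 145.0 mrem/h.
Further attenuation needed: 145.0/13.0 = 11.15.
n = log₂(11.15) = 3.479 half-value layers.
Thickness = 3.479 × 5.80 cm = 20.18 cm.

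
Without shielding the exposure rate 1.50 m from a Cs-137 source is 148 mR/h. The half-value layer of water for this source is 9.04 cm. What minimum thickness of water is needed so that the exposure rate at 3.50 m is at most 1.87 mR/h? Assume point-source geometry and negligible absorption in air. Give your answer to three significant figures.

34.9 cm

At 3.50 m, distance alone gives 148 × (1.50/3.50)² = 148 × 0.1837 = 27.19 mR/h.
Further attenuation needed: 27.19/1.87 = 14.54.
n = log₂(14.54) = 3.862 half-value layers.
Thickness = 3.862 × 9.04 cm = 34.91 cm.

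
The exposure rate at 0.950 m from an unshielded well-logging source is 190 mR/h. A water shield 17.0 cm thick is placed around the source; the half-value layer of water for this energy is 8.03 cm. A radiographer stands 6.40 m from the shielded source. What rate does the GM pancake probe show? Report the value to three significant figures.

0.965 mR/h

Distance alone: 190 × (0.950/6.40)² = 190 × 0.02203 = 4.186 mR/h.
Shield: 17.0/8.03 = 2.117 half-value layers → attenuation 2^(−2.117) = 0.2305.
Combined: 4.186 × 0.2305 = 0.9649 mR/h.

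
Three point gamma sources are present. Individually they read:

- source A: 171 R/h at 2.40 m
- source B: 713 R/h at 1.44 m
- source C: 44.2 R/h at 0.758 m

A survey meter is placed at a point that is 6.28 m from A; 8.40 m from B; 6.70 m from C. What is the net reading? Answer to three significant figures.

By superposition, sum each source's inverse-square contribution:
A: 171 × (2.40/6.28)² = 24.97 R/h
B: 713 × (1.44/8.40)² = 20.95 R/h
C: 44.2 × (0.758/6.70)² = 0.5657 R/h
Total = 24.97 + 20.95 + 0.5657 = 46.49 R/h.

46.5 R/h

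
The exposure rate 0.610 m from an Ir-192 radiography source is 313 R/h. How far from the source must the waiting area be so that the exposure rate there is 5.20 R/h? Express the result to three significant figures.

4.73 m

By the inverse-square law, d₂ = d₁·√(I₁/I₂).
I₁/I₂ = 313/5.20 = 60.19, so d₂ = 0.610 × √60.19 = 4.733 m.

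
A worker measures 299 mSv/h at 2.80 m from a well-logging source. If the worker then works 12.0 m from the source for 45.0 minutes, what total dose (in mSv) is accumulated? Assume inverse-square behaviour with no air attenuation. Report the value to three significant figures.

By the inverse-square law, rate at 12.0 m:
(2.80/12.0)² = 0.05444, so 299 × 0.05444 = 16.28 mSv/h.
Dose = rate × time = 16.28 mSv/h × 0.7500 h = 12.21 mSv.

12.2 mSv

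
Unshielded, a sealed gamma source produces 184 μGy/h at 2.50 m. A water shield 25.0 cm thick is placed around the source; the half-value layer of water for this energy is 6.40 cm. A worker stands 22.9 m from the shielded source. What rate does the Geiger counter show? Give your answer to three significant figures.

0.146 μGy/h

Distance alone: 184 × (2.50/22.9)² = 184 × 0.01192 = 2.193 μGy/h.
Shield: 25.0/6.40 = 3.906 half-value layers → attenuation 2^(−3.906) = 0.06671.
Combined: 2.193 × 0.06671 = 0.1463 μGy/h.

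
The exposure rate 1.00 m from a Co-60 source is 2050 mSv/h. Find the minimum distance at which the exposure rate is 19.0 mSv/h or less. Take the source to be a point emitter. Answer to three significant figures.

10.4 m

Since intensity falls as 1/r², d₂ = d₁·√(I₁/I₂).
I₁/I₂ = 2050/19.0 = 107.9, so d₂ = 1.00 × √107.9 = 10.39 m.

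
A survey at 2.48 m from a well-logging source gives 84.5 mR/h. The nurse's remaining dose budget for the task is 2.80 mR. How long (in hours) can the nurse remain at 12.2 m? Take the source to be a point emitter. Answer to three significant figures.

0.802 h

Intensity scales as (d₁/d₂)², so rate at 12.2 m:
(2.48/12.2)² = 0.04132, so 84.5 × 0.04132 = 3.492 mR/h.
Stay time = 2.80 mR ÷ 3.492 mR/h = 0.8018 h.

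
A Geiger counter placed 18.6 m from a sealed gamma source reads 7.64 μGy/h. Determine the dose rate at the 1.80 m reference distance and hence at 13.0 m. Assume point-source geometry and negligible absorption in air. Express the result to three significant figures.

By the inverse-square law,
At 1.80 m: 7.64 × (18.6/1.80)² = 7.64 × 106.8 = 816.0 μGy/h
At 13.0 m: 816.0 × (1.80/13.0)² = 816.0 × 0.01917 = 15.64 μGy/h.

816 μGy/h; 15.6 μGy/h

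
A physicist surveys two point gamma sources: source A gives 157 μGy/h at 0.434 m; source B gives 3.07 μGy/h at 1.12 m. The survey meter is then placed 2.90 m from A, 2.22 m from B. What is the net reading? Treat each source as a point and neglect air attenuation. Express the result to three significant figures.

Each source contributes Iᵢ·(dᵢ/rᵢ)²; contributions add.
A: 157 × (0.434/2.90)² = 3.516 μGy/h
B: 3.07 × (1.12/2.22)² = 0.7814 μGy/h
Total = 3.516 + 0.7814 = 4.297 μGy/h.

4.30 μGy/h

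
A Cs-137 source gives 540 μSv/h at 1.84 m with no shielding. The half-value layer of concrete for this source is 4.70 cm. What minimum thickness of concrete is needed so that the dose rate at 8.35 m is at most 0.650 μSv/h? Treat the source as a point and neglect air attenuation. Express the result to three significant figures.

At 8.35 m, distance alone gives (1.84/8.35)² = 0.04856, so 540 × 0.04856 = 26.22 μSv/h.
Further attenuation needed: 26.22/0.650 = 40.34.
n = log₂(40.34) = 5.334 half-value layers.
Thickness = 5.334 × 4.70 cm = 25.07 cm.

25.1 cm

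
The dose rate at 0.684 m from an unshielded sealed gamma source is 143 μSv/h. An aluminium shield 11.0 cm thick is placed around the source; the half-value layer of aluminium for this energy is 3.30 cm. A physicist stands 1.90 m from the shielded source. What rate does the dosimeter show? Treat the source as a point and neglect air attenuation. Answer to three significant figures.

Distance alone: 143 × (0.684/1.90)² = 143 × 0.1296 = 18.53 μSv/h.
Shield: 11.0/3.30 = 3.333 half-value layers → attenuation 2^(−3.333) = 0.09924.
Combined: 18.53 × 0.09924 = 1.839 μSv/h.

1.84 μSv/h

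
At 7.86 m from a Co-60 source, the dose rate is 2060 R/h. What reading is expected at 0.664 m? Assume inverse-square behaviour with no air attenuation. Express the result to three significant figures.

Applying the 1/r² law, the rate at 0.664 m is
(7.86/0.664)² = 140.1, so 2060 × 140.1 = 288600 R/h.

289000 R/h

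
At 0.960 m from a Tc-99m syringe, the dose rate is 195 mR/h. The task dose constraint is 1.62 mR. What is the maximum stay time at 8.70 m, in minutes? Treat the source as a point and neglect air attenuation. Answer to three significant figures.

40.9 min

By the inverse-square law, rate at 8.70 m:
195 × (0.960/8.70)² = 195 × 0.01218 = 2.375 mR/h.
Stay time = 1.62 mR ÷ 2.375 mR/h = 0.6821 h = 40.93 min.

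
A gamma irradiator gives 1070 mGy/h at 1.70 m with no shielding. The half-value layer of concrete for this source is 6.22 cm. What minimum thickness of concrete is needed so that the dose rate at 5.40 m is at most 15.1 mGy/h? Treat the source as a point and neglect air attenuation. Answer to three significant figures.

At 5.40 m, distance alone gives (1.70/5.40)² = 0.09911, so 1070 × 0.09911 = 106.0 mGy/h.
Further attenuation needed: 106.0/15.1 = 7.020.
n = log₂(7.020) = 2.811 half-value layers.
Thickness = 2.811 × 6.22 cm = 17.48 cm.

17.5 cm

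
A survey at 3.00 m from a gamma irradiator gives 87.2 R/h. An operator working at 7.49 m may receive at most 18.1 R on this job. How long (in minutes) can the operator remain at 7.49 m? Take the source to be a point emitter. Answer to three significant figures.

Since intensity falls as 1/r², rate at 7.49 m:
87.2 × (3.00/7.49)² = 87.2 × 0.1604 = 13.99 R/h.
Stay time = 18.1 R ÷ 13.99 R/h = 1.294 h = 77.64 min.

77.6 min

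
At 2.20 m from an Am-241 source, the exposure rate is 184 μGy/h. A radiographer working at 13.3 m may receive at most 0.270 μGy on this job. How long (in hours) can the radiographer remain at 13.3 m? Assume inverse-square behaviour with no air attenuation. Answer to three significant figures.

0.0536 h

By the inverse-square law, rate at 13.3 m:
184 × (2.20/13.3)² = 184 × 0.02736 = 5.034 μGy/h.
Stay time = 0.270 μGy ÷ 5.034 μGy/h = 0.05364 h.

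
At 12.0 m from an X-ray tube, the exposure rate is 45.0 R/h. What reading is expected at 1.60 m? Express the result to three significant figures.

Intensity scales as (d₁/d₂)², so the rate at 1.60 m is
(12.0/1.60)² = 56.25, so 45.0 × 56.25 = 2531 R/h.

2530 R/h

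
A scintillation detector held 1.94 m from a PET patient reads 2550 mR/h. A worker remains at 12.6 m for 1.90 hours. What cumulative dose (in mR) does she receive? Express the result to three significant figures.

Applying the 1/r² law, rate at 12.6 m:
2550 × (1.94/12.6)² = 2550 × 0.02371 = 60.46 mR/h.
Dose = rate × time = 60.46 mR/h × 1.900 h = 114.9 mR.

115 mR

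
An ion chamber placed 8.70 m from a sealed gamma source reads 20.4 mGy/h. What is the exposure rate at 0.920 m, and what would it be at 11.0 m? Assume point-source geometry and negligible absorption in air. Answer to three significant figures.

1820 mGy/h; 12.8 mGy/h

Since intensity falls as 1/r²,
At 0.920 m: (8.70/0.920)² = 89.43, so 20.4 × 89.43 = 1824 mGy/h
At 11.0 m: (0.920/11.0)² = 0.006995, so 1824 × 0.006995 = 12.76 mGy/h.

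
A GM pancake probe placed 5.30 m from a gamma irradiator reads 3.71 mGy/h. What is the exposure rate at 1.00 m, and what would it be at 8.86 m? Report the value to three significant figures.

By the inverse-square law,
At 1.00 m: 3.71 × (5.30/1.00)² = 3.71 × 28.09 = 104.2 mGy/h
At 8.86 m: (1.00/8.86)² = 0.01274, so 104.2 × 0.01274 = 1.328 mGy/h.

104 mGy/h; 1.33 mGy/h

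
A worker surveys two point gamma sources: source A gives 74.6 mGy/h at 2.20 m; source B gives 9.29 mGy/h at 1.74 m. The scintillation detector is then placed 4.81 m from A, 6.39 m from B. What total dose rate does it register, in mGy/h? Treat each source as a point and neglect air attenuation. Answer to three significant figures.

16.3 mGy/h

Each source contributes Iᵢ·(dᵢ/rᵢ)²; contributions add.
A: 74.6 × (2.20/4.81)² = 15.61 mGy/h
B: 9.29 × (1.74/6.39)² = 0.6888 mGy/h
Total = 15.61 + 0.6888 = 16.30 mGy/h.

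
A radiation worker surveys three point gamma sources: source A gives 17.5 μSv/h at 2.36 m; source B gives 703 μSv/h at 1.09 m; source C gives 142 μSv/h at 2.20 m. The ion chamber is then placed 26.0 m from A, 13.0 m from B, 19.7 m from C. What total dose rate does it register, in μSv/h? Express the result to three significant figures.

By superposition, sum each source's inverse-square contribution:
A: 17.5 × (2.36/26.0)² = 0.1442 μSv/h
B: 703 × (1.09/13.0)² = 4.942 μSv/h
C: 142 × (2.20/19.7)² = 1.771 μSv/h
Total = 0.1442 + 4.942 + 1.771 = 6.857 μSv/h.

6.86 μSv/h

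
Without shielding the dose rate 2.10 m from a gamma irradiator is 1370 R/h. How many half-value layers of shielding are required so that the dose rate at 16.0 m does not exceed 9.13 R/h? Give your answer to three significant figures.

At 16.0 m, distance alone gives 1370 × (2.10/16.0)² = 1370 × 0.01723 = 23.61 R/h.
Further attenuation needed: 23.61/9.13 = 2.586.
n = log₂(2.586) = 1.371 half-value layers.

1.37 half-value layers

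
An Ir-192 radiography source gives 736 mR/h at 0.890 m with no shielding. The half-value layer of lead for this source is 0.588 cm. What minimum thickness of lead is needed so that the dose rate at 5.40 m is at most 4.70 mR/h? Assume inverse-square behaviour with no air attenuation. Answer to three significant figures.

At 5.40 m, distance alone gives 736 × (0.890/5.40)² = 736 × 0.02716 = 19.99 mR/h.
Further attenuation needed: 19.99/4.70 = 4.253.
n = log₂(4.253) = 2.088 half-value layers.
Thickness = 2.088 × 0.588 cm = 1.228 cm.

1.23 cm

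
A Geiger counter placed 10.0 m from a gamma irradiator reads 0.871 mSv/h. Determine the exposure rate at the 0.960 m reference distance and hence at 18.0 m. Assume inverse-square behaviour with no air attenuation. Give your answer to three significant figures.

Using I₁d₁² = I₂d₂²,
At 0.960 m: 0.871 × (10.0/0.960)² = 0.871 × 108.5 = 94.50 mSv/h
At 18.0 m: (0.960/18.0)² = 0.002844, so 94.50 × 0.002844 = 0.2688 mSv/h.

94.5 mSv/h; 0.269 mSv/h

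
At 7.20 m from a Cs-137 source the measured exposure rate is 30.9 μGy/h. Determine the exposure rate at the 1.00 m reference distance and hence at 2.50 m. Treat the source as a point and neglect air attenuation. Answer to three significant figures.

1600 μGy/h; 256 μGy/h

Since intensity falls as 1/r²,
At 1.00 m: (7.20/1.00)² = 51.84, so 30.9 × 51.84 = 1602 μGy/h
At 2.50 m: (1.00/2.50)² = 0.1600, so 1602 × 0.1600 = 256.3 μGy/h.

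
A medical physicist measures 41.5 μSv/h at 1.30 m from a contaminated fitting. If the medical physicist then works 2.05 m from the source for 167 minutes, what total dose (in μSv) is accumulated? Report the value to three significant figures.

By the inverse-square law, rate at 2.05 m:
(1.30/2.05)² = 0.4021, so 41.5 × 0.4021 = 16.69 μSv/h.
Dose = rate × time = 16.69 μSv/h × 2.783 h = 46.45 μSv.

46.5 μSv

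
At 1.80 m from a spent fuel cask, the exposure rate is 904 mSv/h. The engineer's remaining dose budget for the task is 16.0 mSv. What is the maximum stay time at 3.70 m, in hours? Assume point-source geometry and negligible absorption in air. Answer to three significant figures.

Intensity scales as (d₁/d₂)², so rate at 3.70 m:
904 × (1.80/3.70)² = 904 × 0.2367 = 214.0 mSv/h.
Stay time = 16.0 mSv ÷ 214.0 mSv/h = 0.07477 h.

0.0748 h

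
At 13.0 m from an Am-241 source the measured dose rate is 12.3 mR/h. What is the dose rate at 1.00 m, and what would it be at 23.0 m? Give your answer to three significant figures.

Intensity scales as (d₁/d₂)², so
At 1.00 m: (13.0/1.00)² = 169.0, so 12.3 × 169.0 = 2079 mR/h
At 23.0 m: 2079 × (1.00/23.0)² = 2079 × 0.001890 = 3.929 mR/h.

2080 mR/h; 3.93 mR/h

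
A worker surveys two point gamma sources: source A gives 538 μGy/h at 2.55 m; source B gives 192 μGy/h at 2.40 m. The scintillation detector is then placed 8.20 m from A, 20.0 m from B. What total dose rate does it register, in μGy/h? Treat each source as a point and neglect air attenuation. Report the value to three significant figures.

By superposition, sum each source's inverse-square contribution:
A: 538 × (2.55/8.20)² = 52.03 μGy/h
B: 192 × (2.40/20.0)² = 2.765 μGy/h
Total = 52.03 + 2.765 = 54.80 μGy/h.

54.8 μGy/h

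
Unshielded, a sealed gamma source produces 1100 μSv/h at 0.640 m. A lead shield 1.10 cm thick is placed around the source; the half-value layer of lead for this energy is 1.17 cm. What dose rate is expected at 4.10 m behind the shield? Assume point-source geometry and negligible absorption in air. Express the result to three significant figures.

14.0 μSv/h

Distance alone: (0.640/4.10)² = 0.02437, so 1100 × 0.02437 = 26.81 μSv/h.
Shield: 1.10/1.17 = 0.9402 half-value layers → attenuation 2^(−0.9402) = 0.5212.
Combined: 26.81 × 0.5212 = 13.97 μSv/h.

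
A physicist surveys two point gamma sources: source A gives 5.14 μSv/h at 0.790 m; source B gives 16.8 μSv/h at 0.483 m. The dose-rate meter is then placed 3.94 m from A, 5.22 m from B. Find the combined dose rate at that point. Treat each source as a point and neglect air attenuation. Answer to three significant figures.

By superposition, sum each source's inverse-square contribution:
A: 5.14 × (0.790/3.94)² = 0.2066 μSv/h
B: 16.8 × (0.483/5.22)² = 0.1438 μSv/h
Total = 0.2066 + 0.1438 = 0.3504 μSv/h.

0.350 μSv/h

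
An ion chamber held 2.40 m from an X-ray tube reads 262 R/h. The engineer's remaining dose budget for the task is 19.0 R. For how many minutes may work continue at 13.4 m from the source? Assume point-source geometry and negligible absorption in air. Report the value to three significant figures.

Since intensity falls as 1/r², rate at 13.4 m:
262 × (2.40/13.4)² = 262 × 0.03208 = 8.405 R/h.
Stay time = 19.0 R ÷ 8.405 R/h = 2.261 h = 135.7 min.

136 min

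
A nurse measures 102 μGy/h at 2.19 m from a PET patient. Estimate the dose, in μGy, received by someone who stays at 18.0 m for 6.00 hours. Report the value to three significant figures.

Using I₁d₁² = I₂d₂², rate at 18.0 m:
(2.19/18.0)² = 0.01480, so 102 × 0.01480 = 1.510 μGy/h.
Dose = rate × time = 1.510 μGy/h × 6.000 h = 9.060 μGy.

9.06 μGy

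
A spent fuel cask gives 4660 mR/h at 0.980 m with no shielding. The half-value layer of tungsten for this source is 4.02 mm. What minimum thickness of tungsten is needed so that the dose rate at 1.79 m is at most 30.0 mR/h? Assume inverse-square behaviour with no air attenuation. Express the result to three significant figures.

At 1.79 m, distance alone gives (0.980/1.79)² = 0.2997, so 4660 × 0.2997 = 1397 mR/h.
Further attenuation needed: 1397/30.0 = 46.57.
n = log₂(46.57) = 5.541 half-value layers.
Thickness = 5.541 × 4.02 mm = 22.27 mm.

22.3 mm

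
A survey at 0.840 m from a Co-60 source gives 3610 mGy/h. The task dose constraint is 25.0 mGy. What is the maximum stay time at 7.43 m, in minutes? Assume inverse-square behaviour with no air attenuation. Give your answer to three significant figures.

32.5 min

Using I₁d₁² = I₂d₂², rate at 7.43 m:
(0.840/7.43)² = 0.01278, so 3610 × 0.01278 = 46.14 mGy/h.
Stay time = 25.0 mGy ÷ 46.14 mGy/h = 0.5418 h = 32.51 min.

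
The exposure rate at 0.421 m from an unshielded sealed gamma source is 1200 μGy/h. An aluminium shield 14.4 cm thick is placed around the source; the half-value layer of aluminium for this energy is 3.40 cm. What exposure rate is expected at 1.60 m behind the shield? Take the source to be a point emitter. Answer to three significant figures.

4.41 μGy/h

Distance alone: 1200 × (0.421/1.60)² = 1200 × 0.06923 = 83.08 μGy/h.
Shield: 14.4/3.40 = 4.235 half-value layers → attenuation 2^(−4.235) = 0.05311.
Combined: 83.08 × 0.05311 = 4.412 μGy/h.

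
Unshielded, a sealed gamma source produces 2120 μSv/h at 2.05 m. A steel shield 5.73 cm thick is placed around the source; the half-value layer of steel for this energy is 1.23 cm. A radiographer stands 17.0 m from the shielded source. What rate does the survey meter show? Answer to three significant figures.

1.22 μSv/h

Distance alone: 2120 × (2.05/17.0)² = 2120 × 0.01454 = 30.82 μSv/h.
Shield: 5.73/1.23 = 4.659 half-value layers → attenuation 2^(−4.659) = 0.03958.
Combined: 30.82 × 0.03958 = 1.220 μSv/h.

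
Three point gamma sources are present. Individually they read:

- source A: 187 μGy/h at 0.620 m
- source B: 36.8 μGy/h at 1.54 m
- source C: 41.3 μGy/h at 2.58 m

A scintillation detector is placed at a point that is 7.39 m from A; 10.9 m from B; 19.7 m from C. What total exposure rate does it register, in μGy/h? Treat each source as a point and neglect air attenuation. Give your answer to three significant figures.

By superposition, sum each source's inverse-square contribution:
A: 187 × (0.620/7.39)² = 1.316 μGy/h
B: 36.8 × (1.54/10.9)² = 0.7346 μGy/h
C: 41.3 × (2.58/19.7)² = 0.7084 μGy/h
Total = 1.316 + 0.7346 + 0.7084 = 2.759 μGy/h.

2.76 μGy/h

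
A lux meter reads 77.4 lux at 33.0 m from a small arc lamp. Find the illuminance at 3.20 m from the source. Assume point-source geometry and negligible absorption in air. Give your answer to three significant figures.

8230 lux

Intensity scales as (d₁/d₂)², so the rate at 3.20 m is
(33.0/3.20)² = 106.3, so 77.4 × 106.3 = 8228 lux.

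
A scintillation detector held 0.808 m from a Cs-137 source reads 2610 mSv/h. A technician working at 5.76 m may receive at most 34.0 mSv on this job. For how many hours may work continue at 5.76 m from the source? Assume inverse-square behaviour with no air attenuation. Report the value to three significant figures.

Using I₁d₁² = I₂d₂², rate at 5.76 m:
2610 × (0.808/5.76)² = 2610 × 0.01968 = 51.36 mSv/h.
Stay time = 34.0 mSv ÷ 51.36 mSv/h = 0.6620 h.

0.662 h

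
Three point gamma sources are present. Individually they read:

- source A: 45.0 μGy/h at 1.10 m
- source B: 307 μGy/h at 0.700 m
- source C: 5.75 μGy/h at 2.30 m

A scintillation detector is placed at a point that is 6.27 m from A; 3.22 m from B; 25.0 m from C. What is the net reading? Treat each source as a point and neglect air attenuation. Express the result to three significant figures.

15.9 μGy/h

Each source contributes Iᵢ·(dᵢ/rᵢ)²; contributions add.
A: 45.0 × (1.10/6.27)² = 1.385 μGy/h
B: 307 × (0.700/3.22)² = 14.51 μGy/h
C: 5.75 × (2.30/25.0)² = 0.04867 μGy/h
Total = 1.385 + 14.51 + 0.04867 = 15.94 μGy/h.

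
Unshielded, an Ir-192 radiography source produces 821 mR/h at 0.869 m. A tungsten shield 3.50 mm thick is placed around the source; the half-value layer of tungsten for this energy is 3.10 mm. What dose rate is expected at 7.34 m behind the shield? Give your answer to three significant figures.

5.26 mR/h

Distance alone: 821 × (0.869/7.34)² = 821 × 0.01402 = 11.51 mR/h.
Shield: 3.50/3.10 = 1.129 half-value layers → attenuation 2^(−1.129) = 0.4572.
Combined: 11.51 × 0.4572 = 5.262 mR/h.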